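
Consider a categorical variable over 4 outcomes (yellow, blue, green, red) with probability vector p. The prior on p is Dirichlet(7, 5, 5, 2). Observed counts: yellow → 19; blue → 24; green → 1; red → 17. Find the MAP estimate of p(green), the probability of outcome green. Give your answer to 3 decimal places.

The posterior is Dirichlet(αᵢ + nᵢ) = Dirichlet(26, 29, 6, 19).
For a Dirichlet(a₁,…,a_K) with all aᵢ > 1, the mode has j-th component (aⱼ − 1)/(Σaᵢ − K).
Here Σaᵢ = 80 and K = 4, so p(green) = (6 − 1)/(80 − 4) = 5/76 ≈ 0.066.

MAP estimate of p(green) = 0.066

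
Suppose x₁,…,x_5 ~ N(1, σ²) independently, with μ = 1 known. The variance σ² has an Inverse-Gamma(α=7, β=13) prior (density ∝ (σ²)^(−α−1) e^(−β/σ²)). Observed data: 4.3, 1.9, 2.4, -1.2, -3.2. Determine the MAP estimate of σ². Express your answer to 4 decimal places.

Sum of squared deviations about the known mean: SS = (4.3−1)² + (1.9−1)² + (2.4−1)² + (-1.2−1)² + (-3.2−1)² = 36.14.
The Normal likelihood contributes (σ²)^(−n/2) exp(−SS/(2σ²)), so the posterior is Inverse-Gamma(α + n/2, β + SS/2) = Inverse-Gamma(9.5, 31.07).
The mode of Inverse-Gamma(a, b) is b/(a+1) = 31.07/10.5 ≈ 2.9590.

σ̂²_MAP = 2.9590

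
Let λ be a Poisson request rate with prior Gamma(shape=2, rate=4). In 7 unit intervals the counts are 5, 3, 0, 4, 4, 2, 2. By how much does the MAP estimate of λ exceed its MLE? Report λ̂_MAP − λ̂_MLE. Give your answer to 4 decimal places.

Σxᵢ = 20. Posterior is Gamma(22, 11); MAP = (22−1)/11 = 21/11 ≈ 1.90909.
MLE = x̄ = 20/7 ≈ 2.85714.
Difference = 21/11 − 20/7 = -73/77 ≈ -0.9481.

MAP − MLE = -0.9481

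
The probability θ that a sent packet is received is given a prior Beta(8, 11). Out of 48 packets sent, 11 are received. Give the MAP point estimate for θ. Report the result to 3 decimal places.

θ̂_MAP = 0.277

Prior: Beta(8, 11).
Data: 11 successes in 48 trials. The binomial likelihood contributes θ^11(1−θ)^37, so the posterior is Beta(8+11, 11+37) = Beta(19, 48).
For Beta(a, b) with a, b > 1 the mode is (a−1)/(a+b−2) = 18/65 ≈ 0.277.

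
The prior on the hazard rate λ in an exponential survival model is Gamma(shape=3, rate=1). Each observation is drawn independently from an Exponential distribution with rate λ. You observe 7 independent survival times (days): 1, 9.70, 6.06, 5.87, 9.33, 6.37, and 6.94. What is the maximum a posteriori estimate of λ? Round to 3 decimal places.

The Exponential(rate=λ) likelihood is ∝ λ^n e^(−λΣtᵢ). Here n = 7 and Σtᵢ = 1 + 9.70 + 6.06 + 5.87 + 9.33 + 6.37 + 6.94 = 45.27.
Posterior ∝ λ^2e^(−1λ) · λ^7e^(−45.27λ) = λ^9e^(−46.27λ), i.e. Gamma(10, 46.27).
Mode = (a−1)/b = 9/46.27 ≈ 0.195.

λ̂_MAP = 0.195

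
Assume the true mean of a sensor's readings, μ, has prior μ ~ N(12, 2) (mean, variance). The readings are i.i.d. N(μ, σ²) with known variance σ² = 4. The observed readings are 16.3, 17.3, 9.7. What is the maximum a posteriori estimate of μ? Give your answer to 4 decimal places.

μ̂_MAP = 13.4600

n = 3; x̄ = (16.3 + 17.3 + 9.7)/3 = 43.3/3 = 433/30 ≈ 14.4333.
For a Normal prior and Normal likelihood with known variance, the posterior is Normal; its mode equals its mean, the precision-weighted average.
Prior precision 1/σ₀² = 1/2 = 0.5; data precision n/σ² = 3/4 = 0.75.
μ̂ = (0.5·12 + 0.75·(433/30)) / (0.5 + 0.75) = 16.825/1.25 = 13.4600.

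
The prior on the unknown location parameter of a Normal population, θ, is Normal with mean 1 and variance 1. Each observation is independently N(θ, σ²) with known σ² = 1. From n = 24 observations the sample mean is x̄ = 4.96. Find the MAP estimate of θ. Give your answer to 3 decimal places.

n = 24, x̄ = 4.96.
For a Normal prior and Normal likelihood with known variance, the posterior is Normal; its mode equals its mean, the precision-weighted average.
Prior precision 1/σ₀² = 1/1 = 1; data precision n/σ² = 24/1 = 24.
θ̂ = (1·1 + 24·4.96) / (1 + 24) = 120.04/25 = 4.8016 ≈ 4.802.

θ̂_MAP = 4.802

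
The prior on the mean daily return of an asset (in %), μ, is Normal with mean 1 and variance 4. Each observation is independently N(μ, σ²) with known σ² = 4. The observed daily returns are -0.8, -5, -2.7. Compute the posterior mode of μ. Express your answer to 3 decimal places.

n = 3; x̄ = ((-0.8) + (-5) + (-2.7))/3 = -8.5/3 = -17/6 ≈ -2.8333.
For a Normal prior and Normal likelihood with known variance, the posterior is Normal; its mode equals its mean, the precision-weighted average.
Prior precision 1/σ₀² = 1/4 = 0.25; data precision n/σ² = 3/4 = 0.75.
μ̂ = (0.25·1 + 0.75·(-17/6)) / (0.25 + 0.75) = (-1.875)/1 = -1.875.

μ̂_MAP = -1.875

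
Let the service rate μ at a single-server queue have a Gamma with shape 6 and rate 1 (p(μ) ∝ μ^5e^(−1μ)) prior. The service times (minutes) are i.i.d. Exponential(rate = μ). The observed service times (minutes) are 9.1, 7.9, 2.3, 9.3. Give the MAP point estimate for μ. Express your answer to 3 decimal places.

The Exponential(rate=μ) likelihood is ∝ μ^n e^(−μΣtᵢ). Here n = 4 and Σtᵢ = 9.1 + 7.9 + 2.3 + 9.3 = 28.6.
Posterior ∝ μ^5e^(−1μ) · μ^4e^(−28.6μ) = μ^9e^(−29.6μ), i.e. Gamma(10, 29.6).
Mode = (a−1)/b = 9/29.6 ≈ 0.304.

μ̂_MAP = 0.304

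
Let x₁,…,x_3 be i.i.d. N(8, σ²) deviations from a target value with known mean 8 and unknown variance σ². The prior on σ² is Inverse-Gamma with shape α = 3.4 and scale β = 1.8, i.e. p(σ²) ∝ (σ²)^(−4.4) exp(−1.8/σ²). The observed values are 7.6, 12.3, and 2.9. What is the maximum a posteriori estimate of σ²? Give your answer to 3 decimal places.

σ̂²_MAP = 4.090

Sum of squared deviations about the known mean: SS = (7.6−8)² + (12.3−8)² + (2.9−8)² = 44.66.
The Normal likelihood contributes (σ²)^(−n/2) exp(−SS/(2σ²)), so the posterior is Inverse-Gamma(α + n/2, β + SS/2) = Inverse-Gamma(4.9, 24.13).
The mode of Inverse-Gamma(a, b) is b/(a+1) = 24.13/5.9 ≈ 4.090.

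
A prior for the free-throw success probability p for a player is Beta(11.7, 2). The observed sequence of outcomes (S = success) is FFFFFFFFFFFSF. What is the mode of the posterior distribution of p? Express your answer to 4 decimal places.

p̂_MAP = 0.4737

Prior: Beta(11.7, 2).
Data: 1 success in 13 trials (from the sequence). The binomial likelihood contributes p(1−p)^12, so the posterior is Beta(11.7+1, 2+12) = Beta(12.7, 14).
For Beta(a, b) with a, b > 1 the mode is (a−1)/(a+b−2) = 11.7/24.7 ≈ 0.4737.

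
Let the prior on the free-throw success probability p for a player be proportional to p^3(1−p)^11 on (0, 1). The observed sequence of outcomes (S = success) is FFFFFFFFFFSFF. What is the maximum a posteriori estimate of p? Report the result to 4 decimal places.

p̂_MAP = 0.1481

The prior density ∝ p^3(1−p)^11 is the kernel of Beta(4, 12).
Data: 1 success in 13 trials (from the sequence). The binomial likelihood contributes p(1−p)^12, so the posterior is Beta(4+1, 12+12) = Beta(5, 24).
For Beta(a, b) with a, b > 1 the mode is (a−1)/(a+b−2) = 4/27 ≈ 0.1481.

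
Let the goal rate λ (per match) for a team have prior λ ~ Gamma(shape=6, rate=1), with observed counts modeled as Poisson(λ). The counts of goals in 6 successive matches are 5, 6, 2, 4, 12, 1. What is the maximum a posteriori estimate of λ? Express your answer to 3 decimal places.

λ̂_MAP = 5.000

Σxᵢ = 5+6+2+4+12+1 = 30, with n = 6.
Posterior ∝ λ^5e^(−1λ) · λ^30e^(−6λ) = λ^35e^(−7λ), i.e. Gamma(shape=36, rate=7).
The mode of a Gamma(a, b) with a ≥ 1 (shape–rate) is (a−1)/b = 35/7 ≈ 5.000.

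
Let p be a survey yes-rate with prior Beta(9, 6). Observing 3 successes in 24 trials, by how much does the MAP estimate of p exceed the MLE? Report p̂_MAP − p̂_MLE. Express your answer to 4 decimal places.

MAP − MLE = 0.1723

Posterior is Beta(12, 27); MAP = (12−1)/(39−2) = 11/37 ≈ 0.29730.
MLE ignores the prior: p̂_MLE = k/n = 3/24 ≈ 0.12500.
Difference = 11/37 − 3/24 = 51/296 ≈ 0.1723.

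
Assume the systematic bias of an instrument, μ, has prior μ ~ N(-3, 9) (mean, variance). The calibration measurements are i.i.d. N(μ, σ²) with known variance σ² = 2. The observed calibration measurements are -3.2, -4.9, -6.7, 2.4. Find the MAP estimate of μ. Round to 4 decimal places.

μ̂_MAP = -3.0947

n = 4; x̄ = ((-3.2) + (-4.9) + (-6.7) + 2.4)/4 = -12.4/4 = -3.1.
For a Normal prior and Normal likelihood with known variance, the posterior is Normal; its mode equals its mean, the precision-weighted average.
Prior precision 1/σ₀² = 1/9; data precision n/σ² = 4/2 = 2.
μ̂ = ((1/9)·(-3) + 2·(-3.1)) / (1/9 + 2) = (-98/15)/(19/9) = -294/95 ≈ -3.0947.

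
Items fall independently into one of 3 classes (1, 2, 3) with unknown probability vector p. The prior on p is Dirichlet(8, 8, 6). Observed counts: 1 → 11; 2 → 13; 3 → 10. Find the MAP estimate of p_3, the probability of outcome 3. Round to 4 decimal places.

The posterior is Dirichlet(αᵢ + nᵢ) = Dirichlet(19, 21, 16).
For a Dirichlet(a₁,…,a_K) with all aᵢ > 1, the mode has j-th component (aⱼ − 1)/(Σaᵢ − K).
Here Σaᵢ = 56 and K = 3, so p_3 = (16 − 1)/(56 − 3) = 15/53 ≈ 0.2830.

MAP estimate: 0.2830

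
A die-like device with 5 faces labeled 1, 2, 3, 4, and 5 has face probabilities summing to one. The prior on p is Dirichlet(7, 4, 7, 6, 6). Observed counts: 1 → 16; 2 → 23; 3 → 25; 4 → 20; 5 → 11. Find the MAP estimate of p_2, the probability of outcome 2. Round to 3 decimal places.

The posterior is Dirichlet(αᵢ + nᵢ) = Dirichlet(23, 27, 32, 26, 17).
For a Dirichlet(a₁,…,a_K) with all aᵢ > 1, the mode has j-th component (aⱼ − 1)/(Σaᵢ − K).
Here Σaᵢ = 125 and K = 5, so p_2 = (27 − 1)/(125 − 5) = 26/120 ≈ 0.217.

MAP estimate: 0.217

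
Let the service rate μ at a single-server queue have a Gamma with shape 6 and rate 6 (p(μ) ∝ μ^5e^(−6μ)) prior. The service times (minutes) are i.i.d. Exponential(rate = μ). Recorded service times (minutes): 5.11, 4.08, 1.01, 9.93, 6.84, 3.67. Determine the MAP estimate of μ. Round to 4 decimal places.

μ̂_MAP = 0.3002

The Exponential(rate=μ) likelihood is ∝ μ^n e^(−μΣtᵢ). Here n = 6 and Σtᵢ = 5.11 + 4.08 + 1.01 + 9.93 + 6.84 + 3.67 = 30.64.
Posterior ∝ μ^5e^(−6μ) · μ^6e^(−30.64μ) = μ^11e^(−36.64μ), i.e. Gamma(12, 36.64).
Mode = (a−1)/b = 11/36.64 ≈ 0.3002.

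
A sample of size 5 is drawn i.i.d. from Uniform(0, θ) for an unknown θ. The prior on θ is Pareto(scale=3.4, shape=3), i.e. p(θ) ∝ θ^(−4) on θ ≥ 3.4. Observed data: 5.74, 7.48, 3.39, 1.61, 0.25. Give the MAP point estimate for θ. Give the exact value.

The Uniform(0, θ) likelihood is θ^(−n) for θ ≥ max(xᵢ), zero otherwise. Here max(xᵢ) = 7.48.
Posterior ∝ θ^(−4) · θ^(−5) = θ^(−9) on θ ≥ max(3.4, 7.48) = 7.48.
This density is strictly decreasing in θ, so the posterior mode lies at the lower boundary of the support.

θ̂_MAP = 7.48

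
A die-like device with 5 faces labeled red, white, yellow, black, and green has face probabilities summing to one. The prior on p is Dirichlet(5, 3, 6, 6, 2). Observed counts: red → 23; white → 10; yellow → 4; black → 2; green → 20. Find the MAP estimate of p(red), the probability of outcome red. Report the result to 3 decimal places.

MAP estimate of p(red) = 0.355

The posterior is Dirichlet(αᵢ + nᵢ) = Dirichlet(28, 13, 10, 8, 22).
For a Dirichlet(a₁,…,a_K) with all aᵢ > 1, the mode has j-th component (aⱼ − 1)/(Σaᵢ − K).
Here Σaᵢ = 81 and K = 5, so p(red) = (28 − 1)/(81 − 5) = 27/76 ≈ 0.355.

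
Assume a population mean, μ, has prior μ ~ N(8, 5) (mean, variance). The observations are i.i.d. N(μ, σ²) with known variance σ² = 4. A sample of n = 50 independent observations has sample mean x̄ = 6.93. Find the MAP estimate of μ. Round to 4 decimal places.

n = 50, x̄ = 6.93.
For a Normal prior and Normal likelihood with known variance, the posterior is Normal; its mode equals its mean, the precision-weighted average.
Prior precision 1/σ₀² = 1/5 = 0.2; data precision n/σ² = 50/4 = 12.5.
μ̂ = (0.2·8 + 12.5·6.93) / (0.2 + 12.5) = 88.225/12.7 = 3529/508 ≈ 6.9469.

μ̂_MAP = 6.9469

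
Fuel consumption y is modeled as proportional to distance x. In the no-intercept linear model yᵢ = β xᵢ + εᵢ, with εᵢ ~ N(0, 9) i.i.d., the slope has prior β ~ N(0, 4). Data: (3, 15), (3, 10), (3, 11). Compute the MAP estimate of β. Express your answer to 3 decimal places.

β̂_MAP = 3.692

log p(β | y) = −Σ(yᵢ − βxᵢ)²/(2·9) − β²/(2·4) + const.
Setting the derivative to zero: Σxᵢ(yᵢ − βxᵢ)/9 − β/4 = 0, so β = Σxᵢyᵢ / (Σxᵢ² + σ²/τ²).
Σxᵢyᵢ = 3·15 + 3·10 + 3·11 = 108; Σxᵢ² = 27; σ²/τ² = 2.25.
β̂_MAP = 108 / (27 + 2.25) = 108/29.25 ≈ 3.692.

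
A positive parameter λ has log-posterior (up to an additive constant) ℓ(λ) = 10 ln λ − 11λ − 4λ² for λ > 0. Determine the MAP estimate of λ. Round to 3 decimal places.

λ̂_MAP = 0.625

ℓ'(λ) = 10/λ − 11 − 8λ. Setting this to zero and multiplying by λ: 8λ² + 11λ − 10 = 0.
λ = (−11 + √(11² + 4·8·10)) / (2·8) = (−11 + √441) / 16 = (−11 + 21)/16 = 5/8.
ℓ''(λ) = −10/λ² − 8 < 0, confirming a maximum.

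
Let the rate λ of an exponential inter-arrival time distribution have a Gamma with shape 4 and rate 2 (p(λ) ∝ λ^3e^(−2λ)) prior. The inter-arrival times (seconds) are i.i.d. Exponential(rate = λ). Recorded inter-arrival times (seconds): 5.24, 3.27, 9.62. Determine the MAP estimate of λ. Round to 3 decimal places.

λ̂_MAP = 0.298

The Exponential(rate=λ) likelihood is ∝ λ^n e^(−λΣtᵢ). Here n = 3 and Σtᵢ = 5.24 + 3.27 + 9.62 = 18.13.
Posterior ∝ λ^3e^(−2λ) · λ^3e^(−18.13λ) = λ^6e^(−20.13λ), i.e. Gamma(7, 20.13).
Mode = (a−1)/b = 6/20.13 ≈ 0.298.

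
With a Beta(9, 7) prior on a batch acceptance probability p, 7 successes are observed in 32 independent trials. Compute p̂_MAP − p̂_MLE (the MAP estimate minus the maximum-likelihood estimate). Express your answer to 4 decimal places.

Posterior is Beta(16, 32); MAP = (16−1)/(48−2) = 15/46 ≈ 0.32609.
MLE ignores the prior: p̂_MLE = k/n = 7/32 ≈ 0.21875.
Difference = 15/46 − 7/32 = 79/736 ≈ 0.1073.

MAP − MLE = 0.1073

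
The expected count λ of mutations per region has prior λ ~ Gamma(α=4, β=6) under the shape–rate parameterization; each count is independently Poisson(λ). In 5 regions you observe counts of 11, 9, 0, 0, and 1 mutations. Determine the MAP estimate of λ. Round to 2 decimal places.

λ̂_MAP = 2.18

Σxᵢ = 11+9+0+0+1 = 21, with n = 5.
Posterior ∝ λ^3e^(−6λ) · λ^21e^(−5λ) = λ^24e^(−11λ), i.e. Gamma(shape=25, rate=11).
The mode of a Gamma(a, b) with a ≥ 1 (shape–rate) is (a−1)/b = 24/11 ≈ 2.18.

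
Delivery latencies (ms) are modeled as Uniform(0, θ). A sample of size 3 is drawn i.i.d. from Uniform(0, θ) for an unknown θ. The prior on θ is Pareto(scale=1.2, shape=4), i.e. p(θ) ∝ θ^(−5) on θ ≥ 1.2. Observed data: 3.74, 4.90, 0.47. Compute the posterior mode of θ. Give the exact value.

θ̂_MAP = 4.90

The Uniform(0, θ) likelihood is θ^(−n) for θ ≥ max(xᵢ), zero otherwise. Here max(xᵢ) = 4.90.
Posterior ∝ θ^(−5) · θ^(−3) = θ^(−8) on θ ≥ max(1.2, 4.90) = 4.90.
This density is strictly decreasing in θ, so the posterior mode lies at the lower boundary of the support.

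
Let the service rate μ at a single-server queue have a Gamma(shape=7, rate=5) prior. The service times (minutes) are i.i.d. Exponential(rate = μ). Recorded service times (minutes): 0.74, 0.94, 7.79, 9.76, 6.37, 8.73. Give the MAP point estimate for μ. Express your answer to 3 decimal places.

The Exponential(rate=μ) likelihood is ∝ μ^n e^(−μΣtᵢ). Here n = 6 and Σtᵢ = 0.74 + 0.94 + 7.79 + 9.76 + 6.37 + 8.73 = 34.33.
Posterior ∝ μ^6e^(−5μ) · μ^6e^(−34.33μ) = μ^12e^(−39.33μ), i.e. Gamma(13, 39.33).
Mode = (a−1)/b = 12/39.33 ≈ 0.305.

μ̂_MAP = 0.305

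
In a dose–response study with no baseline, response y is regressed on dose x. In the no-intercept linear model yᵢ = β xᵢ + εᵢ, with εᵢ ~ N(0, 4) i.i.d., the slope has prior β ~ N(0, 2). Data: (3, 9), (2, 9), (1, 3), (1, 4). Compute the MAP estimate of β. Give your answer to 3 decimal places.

β̂_MAP = 3.059

log p(β | y) = −Σ(yᵢ − βxᵢ)²/(2·4) − β²/(2·2) + const.
Setting the derivative to zero: Σxᵢ(yᵢ − βxᵢ)/4 − β/2 = 0, so β = Σxᵢyᵢ / (Σxᵢ² + σ²/τ²).
Σxᵢyᵢ = 3·9 + 2·9 + 1·3 + 1·4 = 52; Σxᵢ² = 15; σ²/τ² = 2.
β̂_MAP = 52 / (15 + 2) = 52/17 ≈ 3.059.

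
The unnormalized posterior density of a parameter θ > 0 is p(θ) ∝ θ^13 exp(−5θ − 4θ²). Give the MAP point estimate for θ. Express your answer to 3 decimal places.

ℓ'(θ) = 13/θ − 5 − 8θ. Setting this to zero and multiplying by θ: 8θ² + 5θ − 13 = 0.
θ = (−5 + √(5² + 4·8·13)) / (2·8) = (−5 + √441) / 16 = (−5 + 21)/16 = 1.
ℓ''(θ) = −13/θ² − 8 < 0, confirming a maximum.

θ̂_MAP = 1.000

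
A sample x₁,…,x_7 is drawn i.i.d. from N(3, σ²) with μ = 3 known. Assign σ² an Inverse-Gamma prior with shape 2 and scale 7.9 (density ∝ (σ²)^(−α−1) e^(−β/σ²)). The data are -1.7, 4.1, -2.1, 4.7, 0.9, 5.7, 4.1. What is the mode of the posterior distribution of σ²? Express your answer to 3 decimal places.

Sum of squared deviations about the known mean: SS = (-1.7−3)² + (4.1−3)² + (-2.1−3)² + (4.7−3)² + (0.9−3)² + (5.7−3)² + (4.1−3)² = 65.11.
The Normal likelihood contributes (σ²)^(−n/2) exp(−SS/(2σ²)), so the posterior is Inverse-Gamma(α + n/2, β + SS/2) = Inverse-Gamma(5.5, 40.455).
The mode of Inverse-Gamma(a, b) is b/(a+1) = 40.455/6.5 ≈ 6.224.

σ̂²_MAP = 6.224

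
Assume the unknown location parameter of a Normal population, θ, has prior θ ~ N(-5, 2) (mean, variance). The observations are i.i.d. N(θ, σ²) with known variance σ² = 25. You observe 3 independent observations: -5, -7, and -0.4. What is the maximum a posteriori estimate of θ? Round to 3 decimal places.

θ̂_MAP = -4.832

n = 3; x̄ = ((-5) + (-7) + (-0.4))/3 = -12.4/3 = -62/15 ≈ -4.1333.
For a Normal prior and Normal likelihood with known variance, the posterior is Normal; its mode equals its mean, the precision-weighted average.
Prior precision 1/σ₀² = 1/2 = 0.5; data precision n/σ² = 3/25 = 0.12.
θ̂ = (0.5·(-5) + 0.12·(-62/15)) / (0.5 + 0.12) = (-2.996)/0.62 = -749/155 ≈ -4.832.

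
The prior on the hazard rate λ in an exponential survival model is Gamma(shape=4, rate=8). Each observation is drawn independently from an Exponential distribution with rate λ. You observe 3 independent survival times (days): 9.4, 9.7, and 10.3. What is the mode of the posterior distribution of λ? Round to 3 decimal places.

The Exponential(rate=λ) likelihood is ∝ λ^n e^(−λΣtᵢ). Here n = 3 and Σtᵢ = 9.4 + 9.7 + 10.3 = 29.4.
Posterior ∝ λ^3e^(−8λ) · λ^3e^(−29.4λ) = λ^6e^(−37.4λ), i.e. Gamma(7, 37.4).
Mode = (a−1)/b = 6/37.4 ≈ 0.160.

λ̂_MAP = 0.160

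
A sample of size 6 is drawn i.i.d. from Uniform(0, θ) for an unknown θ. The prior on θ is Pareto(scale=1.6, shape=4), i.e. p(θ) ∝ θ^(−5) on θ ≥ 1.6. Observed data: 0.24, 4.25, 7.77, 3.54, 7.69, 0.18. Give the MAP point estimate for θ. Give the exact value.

The Uniform(0, θ) likelihood is θ^(−n) for θ ≥ max(xᵢ), zero otherwise. Here max(xᵢ) = 7.77.
Posterior ∝ θ^(−5) · θ^(−6) = θ^(−11) on θ ≥ max(1.6, 7.77) = 7.77.
This density is strictly decreasing in θ, so the posterior mode lies at the lower boundary of the support.

θ̂_MAP = 7.77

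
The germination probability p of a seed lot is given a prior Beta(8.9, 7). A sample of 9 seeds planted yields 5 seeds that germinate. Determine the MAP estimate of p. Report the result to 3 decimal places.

Prior: Beta(8.9, 7).
Data: 5 successes in 9 trials. The binomial likelihood contributes p^5(1−p)^4, so the posterior is Beta(8.9+5, 7+4) = Beta(13.9, 11).
For Beta(a, b) with a, b > 1 the mode is (a−1)/(a+b−2) = 12.9/22.9 ≈ 0.563.

p̂_MAP = 0.563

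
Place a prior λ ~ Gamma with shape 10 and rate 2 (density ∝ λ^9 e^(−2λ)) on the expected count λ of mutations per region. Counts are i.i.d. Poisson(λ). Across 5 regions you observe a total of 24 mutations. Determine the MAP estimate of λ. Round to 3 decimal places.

λ̂_MAP = 4.714

Σxᵢ = 24, n = 5.
Posterior ∝ λ^9e^(−2λ) · λ^24e^(−5λ) = λ^33e^(−7λ), i.e. Gamma(shape=34, rate=7).
The mode of a Gamma(a, b) with a ≥ 1 (shape–rate) is (a−1)/b = 33/7 ≈ 4.714.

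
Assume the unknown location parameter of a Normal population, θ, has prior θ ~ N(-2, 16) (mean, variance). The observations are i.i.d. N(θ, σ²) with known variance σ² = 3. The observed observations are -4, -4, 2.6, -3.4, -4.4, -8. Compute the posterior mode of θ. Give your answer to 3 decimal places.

θ̂_MAP = -3.487

n = 6; x̄ = ((-4) + (-4) + 2.6 + (-3.4) + (-4.4) + (-8))/6 = -21.2/6 = -53/15 ≈ -3.5333.
For a Normal prior and Normal likelihood with known variance, the posterior is Normal; its mode equals its mean, the precision-weighted average.
Prior precision 1/σ₀² = 1/16 = 0.0625; data precision n/σ² = 6/3 = 2.
θ̂ = (0.0625·(-2) + 2·(-53/15)) / (0.0625 + 2) = (-863/120)/2.0625 = -1726/495 ≈ -3.487.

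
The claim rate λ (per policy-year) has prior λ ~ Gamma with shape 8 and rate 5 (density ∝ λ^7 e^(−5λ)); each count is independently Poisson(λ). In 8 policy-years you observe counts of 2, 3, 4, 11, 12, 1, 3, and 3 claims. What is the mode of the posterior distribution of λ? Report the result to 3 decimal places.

Σxᵢ = 2+3+4+11+12+1+3+3 = 39, with n = 8.
Posterior ∝ λ^7e^(−5λ) · λ^39e^(−8λ) = λ^46e^(−13λ), i.e. Gamma(shape=47, rate=13).
The mode of a Gamma(a, b) with a ≥ 1 (shape–rate) is (a−1)/b = 46/13 ≈ 3.538.

λ̂_MAP = 3.538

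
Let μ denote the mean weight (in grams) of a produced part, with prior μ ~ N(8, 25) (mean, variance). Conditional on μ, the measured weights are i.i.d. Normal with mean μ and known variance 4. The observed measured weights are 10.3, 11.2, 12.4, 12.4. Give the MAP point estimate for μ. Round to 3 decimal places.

μ̂_MAP = 11.438

n = 4; x̄ = (10.3 + 11.2 + 12.4 + 12.4)/4 = 46.3/4 = 11.575.
For a Normal prior and Normal likelihood with known variance, the posterior is Normal; its mode equals its mean, the precision-weighted average.
Prior precision 1/σ₀² = 1/25 = 0.04; data precision n/σ² = 4/4 = 1.
μ̂ = (0.04·8 + 1·11.575) / (0.04 + 1) = 11.895/1.04 = 11.4375 ≈ 11.438.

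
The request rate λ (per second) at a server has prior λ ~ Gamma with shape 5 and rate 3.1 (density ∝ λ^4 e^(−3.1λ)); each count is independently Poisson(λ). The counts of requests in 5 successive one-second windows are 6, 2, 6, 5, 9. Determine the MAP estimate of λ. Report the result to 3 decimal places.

Σxᵢ = 6+2+6+5+9 = 28, with n = 5.
Posterior ∝ λ^4e^(−3.1λ) · λ^28e^(−5λ) = λ^32e^(−8.1λ), i.e. Gamma(shape=33, rate=8.1).
The mode of a Gamma(a, b) with a ≥ 1 (shape–rate) is (a−1)/b = 32/8.1 ≈ 3.951.

λ̂_MAP = 3.951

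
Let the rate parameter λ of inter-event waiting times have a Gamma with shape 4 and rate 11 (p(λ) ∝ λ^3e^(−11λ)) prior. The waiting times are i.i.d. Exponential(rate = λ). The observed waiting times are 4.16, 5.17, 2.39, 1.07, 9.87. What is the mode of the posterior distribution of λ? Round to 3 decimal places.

The Exponential(rate=λ) likelihood is ∝ λ^n e^(−λΣtᵢ). Here n = 5 and Σtᵢ = 4.16 + 5.17 + 2.39 + 1.07 + 9.87 = 22.66.
Posterior ∝ λ^3e^(−11λ) · λ^5e^(−22.66λ) = λ^8e^(−33.66λ), i.e. Gamma(9, 33.66).
Mode = (a−1)/b = 8/33.66 ≈ 0.238.

λ̂_MAP = 0.238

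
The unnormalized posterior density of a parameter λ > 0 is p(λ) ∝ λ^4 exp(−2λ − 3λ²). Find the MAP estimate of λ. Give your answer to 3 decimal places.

ℓ'(λ) = 4/λ − 2 − 6λ. Setting this to zero and multiplying by λ: 6λ² + 2λ − 4 = 0.
λ = (−2 + √(2² + 4·6·4)) / (2·6) = (−2 + √100) / 12 = (−2 + 10)/12 = 2/3.
ℓ''(λ) = −4/λ² − 6 < 0, confirming a maximum.

λ̂_MAP = 0.667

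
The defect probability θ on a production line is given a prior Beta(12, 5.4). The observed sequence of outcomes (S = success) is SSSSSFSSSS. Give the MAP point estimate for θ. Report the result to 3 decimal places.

Prior: Beta(12, 5.4).
Data: 9 successes in 10 trials (from the sequence). The binomial likelihood contributes θ^9(1−θ)^1, so the posterior is Beta(12+9, 5.4+1) = Beta(21, 6.4).
For Beta(a, b) with a, b > 1 the mode is (a−1)/(a+b−2) = 20/25.4 ≈ 0.787.

θ̂_MAP = 0.787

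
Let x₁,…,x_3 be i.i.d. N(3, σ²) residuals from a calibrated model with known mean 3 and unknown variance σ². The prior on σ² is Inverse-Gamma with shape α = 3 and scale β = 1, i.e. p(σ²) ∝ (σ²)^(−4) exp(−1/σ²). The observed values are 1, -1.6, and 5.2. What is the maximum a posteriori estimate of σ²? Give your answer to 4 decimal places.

σ̂²_MAP = 2.9091

Sum of squared deviations about the known mean: SS = (1−3)² + (-1.6−3)² + (5.2−3)² = 30.
The Normal likelihood contributes (σ²)^(−n/2) exp(−SS/(2σ²)), so the posterior is Inverse-Gamma(α + n/2, β + SS/2) = Inverse-Gamma(4.5, 16).
The mode of Inverse-Gamma(a, b) is b/(a+1) = 16/5.5 ≈ 2.9091.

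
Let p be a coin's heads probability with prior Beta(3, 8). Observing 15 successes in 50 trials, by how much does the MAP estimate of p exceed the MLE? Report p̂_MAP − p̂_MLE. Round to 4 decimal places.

MAP − MLE = -0.0119

Posterior is Beta(18, 43); MAP = (18−1)/(61−2) = 17/59 ≈ 0.28814.
MLE ignores the prior: p̂_MLE = k/n = 15/50 ≈ 0.30000.
Difference = 17/59 − 15/50 = -7/590 ≈ -0.0119.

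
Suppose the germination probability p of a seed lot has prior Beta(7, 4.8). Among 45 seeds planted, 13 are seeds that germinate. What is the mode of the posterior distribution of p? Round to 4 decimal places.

Prior: Beta(7, 4.8).
Data: 13 successes in 45 trials. The binomial likelihood contributes p^13(1−p)^32, so the posterior is Beta(7+13, 4.8+32) = Beta(20, 36.8).
For Beta(a, b) with a, b > 1 the mode is (a−1)/(a+b−2) = 19/54.8 ≈ 0.3467.

p̂_MAP = 0.3467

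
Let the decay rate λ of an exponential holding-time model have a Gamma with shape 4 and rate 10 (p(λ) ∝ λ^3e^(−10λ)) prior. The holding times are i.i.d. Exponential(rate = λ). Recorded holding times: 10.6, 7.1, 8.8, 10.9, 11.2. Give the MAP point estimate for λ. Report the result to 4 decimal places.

The Exponential(rate=λ) likelihood is ∝ λ^n e^(−λΣtᵢ). Here n = 5 and Σtᵢ = 10.6 + 7.1 + 8.8 + 10.9 + 11.2 = 48.6.
Posterior ∝ λ^3e^(−10λ) · λ^5e^(−48.6λ) = λ^8e^(−58.6λ), i.e. Gamma(9, 58.6).
Mode = (a−1)/b = 8/58.6 ≈ 0.1365.

λ̂_MAP = 0.1365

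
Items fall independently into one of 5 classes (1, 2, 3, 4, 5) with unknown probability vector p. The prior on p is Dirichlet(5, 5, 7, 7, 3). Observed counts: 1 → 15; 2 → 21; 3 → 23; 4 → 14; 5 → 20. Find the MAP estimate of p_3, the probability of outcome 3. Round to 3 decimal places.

MAP estimate: 0.252

The posterior is Dirichlet(αᵢ + nᵢ) = Dirichlet(20, 26, 30, 21, 23).
For a Dirichlet(a₁,…,a_K) with all aᵢ > 1, the mode has j-th component (aⱼ − 1)/(Σaᵢ − K).
Here Σaᵢ = 120 and K = 5, so p_3 = (30 − 1)/(120 − 5) = 29/115 ≈ 0.252.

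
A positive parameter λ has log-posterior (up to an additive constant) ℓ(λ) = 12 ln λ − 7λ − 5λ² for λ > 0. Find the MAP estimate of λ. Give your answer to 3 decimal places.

ℓ'(λ) = 12/λ − 7 − 10λ. Setting this to zero and multiplying by λ: 10λ² + 7λ − 12 = 0.
λ = (−7 + √(7² + 4·10·12)) / (2·10) = (−7 + √529) / 20 = (−7 + 23)/20 = 4/5.
ℓ''(λ) = −12/λ² − 10 < 0, confirming a maximum.

λ̂_MAP = 0.800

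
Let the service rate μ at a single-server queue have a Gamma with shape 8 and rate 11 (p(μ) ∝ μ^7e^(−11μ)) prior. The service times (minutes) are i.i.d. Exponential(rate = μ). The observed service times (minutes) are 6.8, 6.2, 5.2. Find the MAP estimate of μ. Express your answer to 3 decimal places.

The Exponential(rate=μ) likelihood is ∝ μ^n e^(−μΣtᵢ). Here n = 3 and Σtᵢ = 6.8 + 6.2 + 5.2 = 18.2.
Posterior ∝ μ^7e^(−11μ) · μ^3e^(−18.2μ) = μ^10e^(−29.2μ), i.e. Gamma(11, 29.2).
Mode = (a−1)/b = 10/29.2 ≈ 0.342.

μ̂_MAP = 0.342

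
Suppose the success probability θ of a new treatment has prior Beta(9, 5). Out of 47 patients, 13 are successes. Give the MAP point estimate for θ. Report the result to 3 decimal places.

Prior: Beta(9, 5).
Data: 13 successes in 47 trials. The binomial likelihood contributes θ^13(1−θ)^34, so the posterior is Beta(9+13, 5+34) = Beta(22, 39).
For Beta(a, b) with a, b > 1 the mode is (a−1)/(a+b−2) = 21/59 ≈ 0.356.

θ̂_MAP = 0.356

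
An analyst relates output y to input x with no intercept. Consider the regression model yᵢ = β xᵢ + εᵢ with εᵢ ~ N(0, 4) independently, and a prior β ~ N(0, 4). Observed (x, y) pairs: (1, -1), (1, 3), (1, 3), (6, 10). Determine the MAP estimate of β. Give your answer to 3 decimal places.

log p(β | y) = −Σ(yᵢ − βxᵢ)²/(2·4) − β²/(2·4) + const.
Setting the derivative to zero: Σxᵢ(yᵢ − βxᵢ)/4 − β/4 = 0, so β = Σxᵢyᵢ / (Σxᵢ² + σ²/τ²).
Σxᵢyᵢ = 1·(-1) + 1·3 + 1·3 + 6·10 = 65; Σxᵢ² = 39; σ²/τ² = 1.
β̂_MAP = 65 / (39 + 1) = 65/40 ≈ 1.625.

β̂_MAP = 1.625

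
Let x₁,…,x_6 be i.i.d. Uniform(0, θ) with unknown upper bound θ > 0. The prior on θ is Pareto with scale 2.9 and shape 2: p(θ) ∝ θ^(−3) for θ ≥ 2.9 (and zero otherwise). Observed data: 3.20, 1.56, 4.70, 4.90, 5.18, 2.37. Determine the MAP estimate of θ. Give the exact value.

The Uniform(0, θ) likelihood is θ^(−n) for θ ≥ max(xᵢ), zero otherwise. Here max(xᵢ) = 5.18.
Posterior ∝ θ^(−3) · θ^(−6) = θ^(−9) on θ ≥ max(2.9, 5.18) = 5.18.
This density is strictly decreasing in θ, so the posterior mode lies at the lower boundary of the support.

θ̂_MAP = 5.18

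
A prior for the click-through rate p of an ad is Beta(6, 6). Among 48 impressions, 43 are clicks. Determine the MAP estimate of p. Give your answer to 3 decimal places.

p̂_MAP = 0.828

Prior: Beta(6, 6).
Data: 43 successes in 48 trials. The binomial likelihood contributes p^43(1−p)^5, so the posterior is Beta(6+43, 6+5) = Beta(49, 11).
For Beta(a, b) with a, b > 1 the mode is (a−1)/(a+b−2) = 48/58 ≈ 0.828.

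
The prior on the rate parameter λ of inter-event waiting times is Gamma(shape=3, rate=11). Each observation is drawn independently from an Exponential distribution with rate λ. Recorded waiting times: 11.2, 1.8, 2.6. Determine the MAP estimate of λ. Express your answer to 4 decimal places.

The Exponential(rate=λ) likelihood is ∝ λ^n e^(−λΣtᵢ). Here n = 3 and Σtᵢ = 11.2 + 1.8 + 2.6 = 15.6.
Posterior ∝ λ^2e^(−11λ) · λ^3e^(−15.6λ) = λ^5e^(−26.6λ), i.e. Gamma(6, 26.6).
Mode = (a−1)/b = 5/26.6 ≈ 0.1880.

λ̂_MAP = 0.1880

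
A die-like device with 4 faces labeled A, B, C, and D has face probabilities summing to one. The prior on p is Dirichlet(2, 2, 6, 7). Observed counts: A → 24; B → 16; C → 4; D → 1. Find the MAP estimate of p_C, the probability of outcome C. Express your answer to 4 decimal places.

MAP estimate of p_C = 0.1552

The posterior is Dirichlet(αᵢ + nᵢ) = Dirichlet(26, 18, 10, 8).
For a Dirichlet(a₁,…,a_K) with all aᵢ > 1, the mode has j-th component (aⱼ − 1)/(Σaᵢ − K).
Here Σaᵢ = 62 and K = 4, so p_C = (10 − 1)/(62 − 4) = 9/58 ≈ 0.1552.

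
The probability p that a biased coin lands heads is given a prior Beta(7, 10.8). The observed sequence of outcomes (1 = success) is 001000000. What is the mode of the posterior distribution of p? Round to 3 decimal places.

p̂_MAP = 0.282

Prior: Beta(7, 10.8).
Data: 1 success in 9 trials (from the sequence). The binomial likelihood contributes p(1−p)^8, so the posterior is Beta(7+1, 10.8+8) = Beta(8, 18.8).
For Beta(a, b) with a, b > 1 the mode is (a−1)/(a+b−2) = 7/24.8 ≈ 0.282.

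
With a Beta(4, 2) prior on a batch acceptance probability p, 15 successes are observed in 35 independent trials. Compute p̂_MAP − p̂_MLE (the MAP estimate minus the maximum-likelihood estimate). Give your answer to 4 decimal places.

Posterior is Beta(19, 22); MAP = (19−1)/(41−2) = 18/39 ≈ 0.46154.
MLE ignores the prior: p̂_MLE = k/n = 15/35 ≈ 0.42857.
Difference = 18/39 − 15/35 = 3/91 ≈ 0.0330.

MAP − MLE = 0.0330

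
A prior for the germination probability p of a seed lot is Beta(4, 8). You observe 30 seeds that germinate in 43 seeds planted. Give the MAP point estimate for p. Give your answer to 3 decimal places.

Prior: Beta(4, 8).
Data: 30 successes in 43 trials. The binomial likelihood contributes p^30(1−p)^13, so the posterior is Beta(4+30, 8+13) = Beta(34, 21).
For Beta(a, b) with a, b > 1 the mode is (a−1)/(a+b−2) = 33/53 ≈ 0.623.

p̂_MAP = 0.623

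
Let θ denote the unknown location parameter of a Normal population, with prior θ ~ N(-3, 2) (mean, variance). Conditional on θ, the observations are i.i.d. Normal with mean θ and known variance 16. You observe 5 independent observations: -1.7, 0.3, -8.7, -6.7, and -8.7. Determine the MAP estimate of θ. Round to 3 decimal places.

n = 5; x̄ = ((-1.7) + 0.3 + (-8.7) + (-6.7) + (-8.7))/5 = -25.5/5 = -5.1.
For a Normal prior and Normal likelihood with known variance, the posterior is Normal; its mode equals its mean, the precision-weighted average.
Prior precision 1/σ₀² = 1/2 = 0.5; data precision n/σ² = 5/16 = 0.3125.
θ̂ = (0.5·(-3) + 0.3125·(-5.1)) / (0.5 + 0.3125) = (-3.09375)/0.8125 = -99/26 ≈ -3.808.

θ̂_MAP = -3.808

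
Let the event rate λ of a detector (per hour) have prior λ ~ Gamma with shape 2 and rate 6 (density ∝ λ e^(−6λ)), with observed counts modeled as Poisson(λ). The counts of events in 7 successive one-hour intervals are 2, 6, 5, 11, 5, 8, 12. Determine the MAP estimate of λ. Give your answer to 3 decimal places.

λ̂_MAP = 3.846

Σxᵢ = 2+6+5+11+5+8+12 = 49, with n = 7.
Posterior ∝ λe^(−6λ) · λ^49e^(−7λ) = λ^50e^(−13λ), i.e. Gamma(shape=51, rate=13).
The mode of a Gamma(a, b) with a ≥ 1 (shape–rate) is (a−1)/b = 50/13 ≈ 3.846.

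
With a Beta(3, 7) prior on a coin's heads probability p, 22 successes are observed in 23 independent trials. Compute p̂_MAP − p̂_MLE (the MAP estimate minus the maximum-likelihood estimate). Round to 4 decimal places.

MAP − MLE = -0.1823

Posterior is Beta(25, 8); MAP = (25−1)/(33−2) = 24/31 ≈ 0.77419.
MLE ignores the prior: p̂_MLE = k/n = 22/23 ≈ 0.95652.
Difference = 24/31 − 22/23 = -130/713 ≈ -0.1823.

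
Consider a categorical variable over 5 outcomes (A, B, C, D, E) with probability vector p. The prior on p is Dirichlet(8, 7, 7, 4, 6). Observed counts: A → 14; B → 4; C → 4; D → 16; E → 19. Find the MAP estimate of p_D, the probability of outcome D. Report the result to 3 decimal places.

The posterior is Dirichlet(αᵢ + nᵢ) = Dirichlet(22, 11, 11, 20, 25).
For a Dirichlet(a₁,…,a_K) with all aᵢ > 1, the mode has j-th component (aⱼ − 1)/(Σaᵢ − K).
Here Σaᵢ = 89 and K = 5, so p_D = (20 − 1)/(89 − 5) = 19/84 ≈ 0.226.

MAP estimate of p_D = 0.226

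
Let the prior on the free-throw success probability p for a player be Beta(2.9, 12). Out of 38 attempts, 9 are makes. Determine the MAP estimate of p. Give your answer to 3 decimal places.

Prior: Beta(2.9, 12).
Data: 9 successes in 38 trials. The binomial likelihood contributes p^9(1−p)^29, so the posterior is Beta(2.9+9, 12+29) = Beta(11.9, 41).
For Beta(a, b) with a, b > 1 the mode is (a−1)/(a+b−2) = 10.9/50.9 ≈ 0.214.

p̂_MAP = 0.214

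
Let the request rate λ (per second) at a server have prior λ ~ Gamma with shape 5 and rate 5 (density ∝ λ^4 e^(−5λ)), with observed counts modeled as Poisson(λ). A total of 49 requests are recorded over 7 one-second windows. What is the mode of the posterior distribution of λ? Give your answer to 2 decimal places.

Σxᵢ = 49, n = 7.
Posterior ∝ λ^4e^(−5λ) · λ^49e^(−7λ) = λ^53e^(−12λ), i.e. Gamma(shape=54, rate=12).
The mode of a Gamma(a, b) with a ≥ 1 (shape–rate) is (a−1)/b = 53/12 ≈ 4.42.

λ̂_MAP = 4.42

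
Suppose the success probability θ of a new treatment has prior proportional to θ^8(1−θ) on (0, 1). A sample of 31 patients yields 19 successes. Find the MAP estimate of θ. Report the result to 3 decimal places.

The prior density ∝ θ^8(1−θ)^1 is the kernel of Beta(9, 2).
Data: 19 successes in 31 trials. The binomial likelihood contributes θ^19(1−θ)^12, so the posterior is Beta(9+19, 2+12) = Beta(28, 14).
For Beta(a, b) with a, b > 1 the mode is (a−1)/(a+b−2) = 27/40 ≈ 0.675.

θ̂_MAP = 0.675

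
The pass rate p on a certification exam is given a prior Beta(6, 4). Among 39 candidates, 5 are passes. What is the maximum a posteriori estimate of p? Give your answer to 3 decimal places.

Prior: Beta(6, 4).
Data: 5 successes in 39 trials. The binomial likelihood contributes p^5(1−p)^34, so the posterior is Beta(6+5, 4+34) = Beta(11, 38).
For Beta(a, b) with a, b > 1 the mode is (a−1)/(a+b−2) = 10/47 ≈ 0.213.

p̂_MAP = 0.213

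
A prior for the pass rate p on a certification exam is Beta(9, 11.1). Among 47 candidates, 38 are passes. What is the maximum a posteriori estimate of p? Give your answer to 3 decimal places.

p̂_MAP = 0.707

Prior: Beta(9, 11.1).
Data: 38 successes in 47 trials. The binomial likelihood contributes p^38(1−p)^9, so the posterior is Beta(9+38, 11.1+9) = Beta(47, 20.1).
For Beta(a, b) with a, b > 1 the mode is (a−1)/(a+b−2) = 46/65.1 ≈ 0.707.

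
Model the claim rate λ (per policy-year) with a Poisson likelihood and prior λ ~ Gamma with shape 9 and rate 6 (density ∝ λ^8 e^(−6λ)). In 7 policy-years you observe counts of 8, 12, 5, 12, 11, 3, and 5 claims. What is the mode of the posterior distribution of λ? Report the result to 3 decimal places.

λ̂_MAP = 4.923

Σxᵢ = 8+12+5+12+11+3+5 = 56, with n = 7.
Posterior ∝ λ^8e^(−6λ) · λ^56e^(−7λ) = λ^64e^(−13λ), i.e. Gamma(shape=65, rate=13).
The mode of a Gamma(a, b) with a ≥ 1 (shape–rate) is (a−1)/b = 64/13 ≈ 4.923.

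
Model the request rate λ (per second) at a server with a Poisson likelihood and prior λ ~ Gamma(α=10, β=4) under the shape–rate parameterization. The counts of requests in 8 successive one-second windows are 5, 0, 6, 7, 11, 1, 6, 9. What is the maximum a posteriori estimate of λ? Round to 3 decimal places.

Σxᵢ = 5+0+6+7+11+1+6+9 = 45, with n = 8.
Posterior ∝ λ^9e^(−4λ) · λ^45e^(−8λ) = λ^54e^(−12λ), i.e. Gamma(shape=55, rate=12).
The mode of a Gamma(a, b) with a ≥ 1 (shape–rate) is (a−1)/b = 54/12 ≈ 4.500.

λ̂_MAP = 4.500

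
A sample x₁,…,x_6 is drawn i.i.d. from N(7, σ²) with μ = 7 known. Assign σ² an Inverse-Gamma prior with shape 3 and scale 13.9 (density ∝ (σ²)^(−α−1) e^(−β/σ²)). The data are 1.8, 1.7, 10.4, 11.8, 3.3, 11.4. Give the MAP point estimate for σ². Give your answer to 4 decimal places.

Sum of squared deviations about the known mean: SS = (1.8−7)² + (1.7−7)² + (10.4−7)² + (11.8−7)² + (3.3−7)² + (11.4−7)² = 122.78.
The Normal likelihood contributes (σ²)^(−n/2) exp(−SS/(2σ²)), so the posterior is Inverse-Gamma(α + n/2, β + SS/2) = Inverse-Gamma(6, 75.29).
The mode of Inverse-Gamma(a, b) is b/(a+1) = 75.29/7 ≈ 10.7557.

σ̂²_MAP = 10.7557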